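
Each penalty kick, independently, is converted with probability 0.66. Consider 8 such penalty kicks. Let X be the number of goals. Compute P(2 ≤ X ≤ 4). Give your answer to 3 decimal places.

X ~ Binomial(8, 0.66); P(2 ≤ X ≤ 4) = Σ C(8,k) p^k (1−p)^(8−k) over k:
  k=2: C(8,2)·0.66^2·0.34^6 = 0.01884
  k=3: C(8,3)·0.66^3·0.34^5 = 0.07315
  k=4: C(8,4)·0.66^4·0.34^4 = 0.17750
Total = 0.26949

0.269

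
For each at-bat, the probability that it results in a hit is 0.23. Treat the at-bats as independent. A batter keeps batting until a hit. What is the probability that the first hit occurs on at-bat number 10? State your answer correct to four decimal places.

0.0219

Geometric (trials to first success), p = 0.23.
P(Y = 10) = (1−p)^9 · p = 0.095152 · 0.23 = 0.021885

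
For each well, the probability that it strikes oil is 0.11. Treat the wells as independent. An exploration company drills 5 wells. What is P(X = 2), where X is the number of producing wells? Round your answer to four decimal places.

0.0853

X ~ Binomial(n=5, p=0.11).
P(X=2) = C(5,2) · p^2 · (1−p)^3
= 10 · 0.0121 · 0.70497 = 0.085301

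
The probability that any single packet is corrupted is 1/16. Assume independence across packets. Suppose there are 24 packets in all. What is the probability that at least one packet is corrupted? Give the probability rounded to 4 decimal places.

0.7875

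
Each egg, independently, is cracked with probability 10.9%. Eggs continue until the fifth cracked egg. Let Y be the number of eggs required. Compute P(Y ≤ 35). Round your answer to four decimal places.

0.3327

Finishing within 35 eggs ⇔ at least 5 successes in the first 35. With X ~ Binomial(35, 0.109), P(Y ≤ 35) = 1 − P(X ≤ 4).
  k=0: C(35,0)·0.109^0·0.891^35 = 0.017608
  k=1: C(35,1)·0.109^1·0.891^34 = 0.075394
  k=2: C(35,2)·0.109^2·0.891^33 = 0.156796
  k=3: C(35,3)·0.109^3·0.891^32 = 0.210997
  k=4: C(35,4)·0.109^4·0.891^31 = 0.206497
1 − 0.667292 = 0.332708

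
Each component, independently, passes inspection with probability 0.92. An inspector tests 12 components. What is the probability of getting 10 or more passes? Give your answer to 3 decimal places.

0.935

X ~ Binomial(12, 0.92); P(X ≥ 10) = Σ C(12,k) p^k (1−p)^(12−k) over k:
  k=10: C(12,10)·0.92^10·0.08^2 = 0.18349
  k=11: C(12,11)·0.92^11·0.08^1 = 0.38365
  k=12: C(12,12)·0.92^12·0.08^0 = 0.36767
Total = 0.93480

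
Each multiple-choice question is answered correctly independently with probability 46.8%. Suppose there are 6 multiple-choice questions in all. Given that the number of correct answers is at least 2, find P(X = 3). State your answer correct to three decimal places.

X ~ Binomial(6, 0.468). Want P(X=3 | X≥2) = P(X=3) / P(X≥2).
P(X=3) = C(6,3)·0.468^3·0.532^3 = 0.30868
P(X≥2) = 1 − 0.02267 − 0.11966 = 0.85767
Ratio = 0.30868 / 0.85767 = 0.35990

0.360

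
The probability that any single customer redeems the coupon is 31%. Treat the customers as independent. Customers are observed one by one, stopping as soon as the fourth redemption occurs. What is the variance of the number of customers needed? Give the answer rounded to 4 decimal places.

Y = total customers until the fourth success; negative binomial with r=4, p=0.31.
Var(Y) = r(1−p)/p² = 4·0.69 / 0.31² = 28.720083

28.7201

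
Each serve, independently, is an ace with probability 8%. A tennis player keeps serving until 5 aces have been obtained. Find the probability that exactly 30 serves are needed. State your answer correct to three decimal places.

Y = trial on which the fifth success occurs; negative binomial, r=5, p=0.08.
P(Y=30) = C(29,4) · p^5 · (1−p)^25
= 23751 · 3.2768e-06 · 0.12436 = 0.00968

0.010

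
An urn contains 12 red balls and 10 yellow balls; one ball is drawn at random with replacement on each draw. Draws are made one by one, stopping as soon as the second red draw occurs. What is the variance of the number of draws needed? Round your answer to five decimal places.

3.05556

Y = total draws until the second success; negative binomial with r=2, p=0.545455.
Var(Y) = r(1−p)/p² = 2·0.454545 / 0.545455² = 3.0555556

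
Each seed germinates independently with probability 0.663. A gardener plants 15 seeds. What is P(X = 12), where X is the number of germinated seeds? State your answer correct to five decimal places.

X ~ Binomial(n=15, p=0.663).
P(X=12) = C(15,12) · p^12 · (1−p)^3
= 455 · 0.0072138 · 0.038273 = 0.1256213

0.12562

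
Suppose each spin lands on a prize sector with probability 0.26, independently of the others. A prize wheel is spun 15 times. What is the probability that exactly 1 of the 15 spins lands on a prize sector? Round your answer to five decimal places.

0.05758

X ~ Binomial(n=15, p=0.26).
P(X=1) = C(15,1) · p^1 · (1−p)^14
= 15 · 0.26 · 0.014765 = 0.0575849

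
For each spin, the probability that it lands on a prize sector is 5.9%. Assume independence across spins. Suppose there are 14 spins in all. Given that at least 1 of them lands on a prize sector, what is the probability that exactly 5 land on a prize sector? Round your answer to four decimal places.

X ~ Binomial(14, 0.059). Want P(X=5 | X≥1) = P(X=5) / P(X≥1).
P(X=5) = C(14,5)·0.059^5·0.941^9 = 0.000828
P(X≥1) = 1 − 0.426830 = 0.573170
Ratio = 0.000828 / 0.573170 = 0.001445

0.0014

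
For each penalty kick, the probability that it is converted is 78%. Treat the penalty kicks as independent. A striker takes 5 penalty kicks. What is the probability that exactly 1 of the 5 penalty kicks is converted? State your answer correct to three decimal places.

0.009

X ~ Binomial(n=5, p=0.78).
P(X=1) = C(5,1) · p^1 · (1−p)^4
= 5 · 0.78 · 0.0023426 = 0.00914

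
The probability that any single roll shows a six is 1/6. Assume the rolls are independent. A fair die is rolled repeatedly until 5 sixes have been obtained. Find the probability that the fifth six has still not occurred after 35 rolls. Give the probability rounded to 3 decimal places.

Needing more than 35 rolls ⇔ fewer than 5 successes in the first 35. With X ~ Binomial(35, 0.166667), P(Y > 35) = P(X ≤ 4).
  k=0: C(35,0)·0.166667^0·0.833333^35 = 0.00169
  k=1: C(35,1)·0.166667^1·0.833333^34 = 0.01185
  k=2: C(35,2)·0.166667^2·0.833333^33 = 0.04029
  k=3: C(35,3)·0.166667^3·0.833333^32 = 0.08865
  k=4: C(35,4)·0.166667^4·0.833333^31 = 0.14183
P(X ≤ 4) = 0.28432

0.284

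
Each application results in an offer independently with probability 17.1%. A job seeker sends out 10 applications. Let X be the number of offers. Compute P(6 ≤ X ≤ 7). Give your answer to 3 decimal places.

0.003

X ~ Binomial(10, 0.171); P(6 ≤ X ≤ 7) = Σ C(10,k) p^k (1−p)^(10−k) over k:
  k=6: C(10,6)·0.171^6·0.829^4 = 0.00248
  k=7: C(10,7)·0.171^7·0.829^3 = 0.00029
Total = 0.00277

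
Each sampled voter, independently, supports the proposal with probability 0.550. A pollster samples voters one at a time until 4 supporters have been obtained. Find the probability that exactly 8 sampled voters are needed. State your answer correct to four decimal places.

0.1313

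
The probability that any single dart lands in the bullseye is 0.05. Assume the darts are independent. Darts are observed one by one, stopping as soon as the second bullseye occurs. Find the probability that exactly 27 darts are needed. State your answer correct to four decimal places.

0.0180

Y = trial on which the second success occurs; negative binomial, r=2, p=0.05.
P(Y=27) = C(26,1) · p^2 · (1−p)^25
= 26 · 0.0025 · 0.27739 = 0.018030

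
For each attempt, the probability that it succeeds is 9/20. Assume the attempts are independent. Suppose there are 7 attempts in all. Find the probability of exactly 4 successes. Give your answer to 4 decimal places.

0.2388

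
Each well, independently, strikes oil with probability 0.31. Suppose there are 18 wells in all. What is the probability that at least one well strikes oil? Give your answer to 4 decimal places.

P(at least one) = 1 − P(none) = 1 − (1 − 0.31)^18
= 1 − 0.001257 = 0.998743

0.9987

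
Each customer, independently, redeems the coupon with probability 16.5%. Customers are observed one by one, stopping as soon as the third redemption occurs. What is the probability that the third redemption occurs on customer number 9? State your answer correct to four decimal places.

0.0426

Y = trial on which the third success occurs; negative binomial, r=3, p=0.165.
P(Y=9) = C(8,2) · p^3 · (1−p)^6
= 28 · 0.0044921 · 0.33894 = 0.042631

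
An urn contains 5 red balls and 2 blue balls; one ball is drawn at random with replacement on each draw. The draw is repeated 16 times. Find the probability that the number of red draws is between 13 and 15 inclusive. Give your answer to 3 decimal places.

X ~ Binomial(16, 0.714286); P(13 ≤ X ≤ 15) = Σ C(16,k) p^k (1−p)^(16−k) over k:
  k=13: C(16,13)·0.714286^13·0.285714^3 = 0.16456
  k=14: C(16,14)·0.714286^14·0.285714^2 = 0.08816
  k=15: C(16,15)·0.714286^15·0.285714^1 = 0.02939
Total = 0.28210

0.282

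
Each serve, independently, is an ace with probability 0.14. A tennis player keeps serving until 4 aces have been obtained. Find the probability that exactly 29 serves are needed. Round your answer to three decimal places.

0.029

Y = trial on which the fourth success occurs; negative binomial, r=4, p=0.14.
P(Y=29) = C(28,3) · p^4 · (1−p)^25
= 3276 · 0.00038416 · 0.023039 = 0.02899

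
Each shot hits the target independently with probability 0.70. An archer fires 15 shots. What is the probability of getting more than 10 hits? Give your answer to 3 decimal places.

0.515

X ~ Binomial(15, 0.70); P(X ≥ 11) = Σ C(15,k) p^k (1−p)^(15−k) over k:
  k=11: C(15,11)·0.70^11·0.30^4 = 0.21862
  k=12: C(15,12)·0.70^12·0.30^3 = 0.17004
  k=13: C(15,13)·0.70^13·0.30^2 = 0.09156
  k=14: C(15,14)·0.70^14·0.30^1 = 0.03052
  k=15: C(15,15)·0.70^15·0.30^0 = 0.00475
Total = 0.51549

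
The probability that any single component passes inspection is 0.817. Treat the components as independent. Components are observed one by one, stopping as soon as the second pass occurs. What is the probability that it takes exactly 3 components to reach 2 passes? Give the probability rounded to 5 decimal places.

Y = trial on which the second success occurs; negative binomial, r=2, p=0.817.
P(Y=3) = C(2,1) · p^2 · (1−p)^1
= 2 · 0.66749 · 0.183 = 0.2443010

0.24430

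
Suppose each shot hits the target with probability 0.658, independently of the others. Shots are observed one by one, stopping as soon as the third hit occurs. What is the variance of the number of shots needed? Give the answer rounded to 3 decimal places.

2.370

Y = total shots until the third success; negative binomial with r=3, p=0.658.
Var(Y) = r(1−p)/p² = 3·0.342 / 0.658² = 2.36971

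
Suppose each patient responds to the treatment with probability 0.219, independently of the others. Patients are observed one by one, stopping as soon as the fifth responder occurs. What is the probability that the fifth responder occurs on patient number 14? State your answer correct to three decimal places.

Y = trial on which the fifth success occurs; negative binomial, r=5, p=0.219.
P(Y=14) = C(13,4) · p^5 · (1−p)^9
= 715 · 0.00050376 · 0.10811 = 0.03894

0.039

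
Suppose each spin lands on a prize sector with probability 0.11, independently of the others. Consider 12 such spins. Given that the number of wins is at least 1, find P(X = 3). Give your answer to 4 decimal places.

0.1362

X ~ Binomial(12, 0.11). Want P(X=3 | X≥1) = P(X=3) / P(X≥1).
P(X=3) = C(12,3)·0.11^3·0.89^9 = 0.102591
P(X≥1) = 1 − 0.246990 = 0.753010
Ratio = 0.102591 / 0.753010 = 0.136242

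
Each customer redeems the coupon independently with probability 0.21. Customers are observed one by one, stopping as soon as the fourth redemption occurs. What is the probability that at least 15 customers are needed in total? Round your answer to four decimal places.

0.6634

Needing more than 14 customers ⇔ fewer than 4 successes in the first 14. With X ~ Binomial(14, 0.21), P(Y > 14) = P(X ≤ 3).
  k=0: C(14,0)·0.21^0·0.79^14 = 0.036879
  k=1: C(14,1)·0.21^1·0.79^13 = 0.137246
  k=2: C(14,2)·0.21^2·0.79^12 = 0.237140
  k=3: C(14,3)·0.21^3·0.79^11 = 0.252149
P(X ≤ 3) = 0.663414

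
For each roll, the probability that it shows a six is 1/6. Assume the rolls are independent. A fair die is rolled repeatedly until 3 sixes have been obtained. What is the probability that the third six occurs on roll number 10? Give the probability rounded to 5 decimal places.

0.04651

Y = trial on which the third success occurs; negative binomial, r=3, p=0.166667.
P(Y=10) = C(9,2) · p^3 · (1−p)^7
= 36 · 0.0046296 · 0.27908 = 0.0465136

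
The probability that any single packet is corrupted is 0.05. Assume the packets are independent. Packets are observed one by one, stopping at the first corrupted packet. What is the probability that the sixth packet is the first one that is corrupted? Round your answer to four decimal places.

0.0387

Geometric (trials to first success), p = 0.05.
P(Y = 6) = (1−p)^5 · p = 0.77378 · 0.05 = 0.038689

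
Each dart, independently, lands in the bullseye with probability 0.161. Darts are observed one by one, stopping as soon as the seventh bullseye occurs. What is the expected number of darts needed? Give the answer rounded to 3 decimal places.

Y = total darts until the seventh success; negative binomial with r=7, p=0.161.
E[Y] = r / p = 7 / 0.161 = 43.47826

43.478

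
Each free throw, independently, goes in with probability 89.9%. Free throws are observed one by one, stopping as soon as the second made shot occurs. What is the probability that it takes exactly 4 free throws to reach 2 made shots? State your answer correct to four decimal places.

0.0247

Y = trial on which the second success occurs; negative binomial, r=2, p=0.899.
P(Y=4) = C(3,1) · p^2 · (1−p)^2
= 3 · 0.8082 · 0.010201 = 0.024733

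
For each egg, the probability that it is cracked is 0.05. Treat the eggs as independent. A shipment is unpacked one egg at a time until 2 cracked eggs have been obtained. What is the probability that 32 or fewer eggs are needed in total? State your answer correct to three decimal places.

0.480

Finishing within 32 eggs ⇔ at least 2 successes in the first 32. With X ~ Binomial(32, 0.05), P(Y ≤ 32) = 1 − P(X ≤ 1).
  k=0: C(32,0)·0.05^0·0.95^32 = 0.19371
  k=1: C(32,1)·0.05^1·0.95^31 = 0.32625
1 − 0.51996 = 0.48004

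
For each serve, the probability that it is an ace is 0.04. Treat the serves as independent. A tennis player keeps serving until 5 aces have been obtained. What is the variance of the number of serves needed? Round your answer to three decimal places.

3000.000

Y = total serves until the fifth success; negative binomial with r=5, p=0.04.
Var(Y) = r(1−p)/p² = 5·0.96 / 0.04² = 3000.00000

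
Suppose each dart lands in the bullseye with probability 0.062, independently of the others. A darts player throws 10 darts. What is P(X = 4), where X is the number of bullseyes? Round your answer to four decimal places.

X ~ Binomial(n=10, p=0.062).
P(X=4) = C(10,4) · p^4 · (1−p)^6
= 210 · 1.4776e-05 · 0.68111 = 0.002114

0.0021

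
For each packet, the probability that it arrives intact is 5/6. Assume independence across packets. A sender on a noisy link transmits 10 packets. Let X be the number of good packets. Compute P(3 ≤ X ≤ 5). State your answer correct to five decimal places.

0.01544

X ~ Binomial(10, 0.833333); P(3 ≤ X ≤ 5) = Σ C(10,k) p^k (1−p)^(10−k) over k:
  k=3: C(10,3)·0.833333^3·0.166667^7 = 0.0002481
  k=4: C(10,4)·0.833333^4·0.166667^6 = 0.0021706
  k=5: C(10,5)·0.833333^5·0.166667^5 = 0.0130238
Total = 0.0154425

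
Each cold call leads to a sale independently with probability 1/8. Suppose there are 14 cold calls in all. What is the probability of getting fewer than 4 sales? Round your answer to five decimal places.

0.91267

X ~ Binomial(14, 0.125); P(X ≤ 3) = Σ C(14,k) p^k (1−p)^(14−k) over k:
  k=0: C(14,0)·0.125^0·0.875^14 = 0.1542101
  k=1: C(14,1)·0.125^1·0.875^13 = 0.3084201
  k=2: C(14,2)·0.125^2·0.875^12 = 0.2863901
  k=3: C(14,3)·0.125^3·0.875^11 = 0.1636515
Total = 0.9126719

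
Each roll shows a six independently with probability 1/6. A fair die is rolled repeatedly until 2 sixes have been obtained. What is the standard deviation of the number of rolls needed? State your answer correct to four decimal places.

7.7460

Y = total rolls until the second success; negative binomial with r=2, p=0.166667.
SD(Y) = √[r(1−p)/p²] = √(60.000000) = 7.745967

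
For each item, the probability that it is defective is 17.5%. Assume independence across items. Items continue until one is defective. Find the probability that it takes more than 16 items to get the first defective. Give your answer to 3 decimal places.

0.046

Y = number of items to the first success; geometric, p = 0.175.
P(Y > 16) = P(first 16 all fail) = (1−p)^16 = 0.04605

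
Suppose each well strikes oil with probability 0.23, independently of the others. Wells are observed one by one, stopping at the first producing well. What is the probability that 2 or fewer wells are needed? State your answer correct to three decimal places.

Y = number of wells to the first success; geometric, p = 0.23.
P(Y ≤ 2) = 1 − (1−p)^2 = 1 − 0.59290 = 0.40710

0.407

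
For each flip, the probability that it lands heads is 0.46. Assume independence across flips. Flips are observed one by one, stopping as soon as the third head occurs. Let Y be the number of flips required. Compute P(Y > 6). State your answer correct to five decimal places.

0.42141

Needing more than 6 flips ⇔ fewer than 3 successes in the first 6. With X ~ Binomial(6, 0.46), P(Y > 6) = P(X ≤ 2).
  k=0: C(6,0)·0.46^0·0.54^6 = 0.0247949
  k=1: C(6,1)·0.46^1·0.54^5 = 0.1267295
  k=2: C(6,2)·0.46^2·0.54^4 = 0.2698870
P(X ≤ 2) = 0.4214115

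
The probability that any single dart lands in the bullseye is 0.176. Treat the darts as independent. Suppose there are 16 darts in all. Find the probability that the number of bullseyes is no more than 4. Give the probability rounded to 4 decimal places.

X ~ Binomial(16, 0.176); P(X ≤ 4) = Σ C(16,k) p^k (1−p)^(16−k) over k:
  k=0: C(16,0)·0.176^0·0.824^16 = 0.045168
  k=1: C(16,1)·0.176^1·0.824^15 = 0.154362
  k=2: C(16,2)·0.176^2·0.824^14 = 0.247279
  k=3: C(16,3)·0.176^3·0.824^13 = 0.246479
  k=4: C(16,4)·0.176^4·0.824^12 = 0.171099
Total = 0.864388

0.8644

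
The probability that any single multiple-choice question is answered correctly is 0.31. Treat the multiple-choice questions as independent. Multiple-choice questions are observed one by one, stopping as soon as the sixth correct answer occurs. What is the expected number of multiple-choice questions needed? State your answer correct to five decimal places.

19.35484

Y = total multiple-choice questions until the sixth success; negative binomial with r=6, p=0.31.
E[Y] = r / p = 6 / 0.31 = 19.3548387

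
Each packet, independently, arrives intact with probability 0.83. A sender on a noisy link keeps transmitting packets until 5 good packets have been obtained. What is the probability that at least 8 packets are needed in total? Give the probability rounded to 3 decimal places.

Needing more than 7 packets ⇔ fewer than 5 successes in the first 7. With X ~ Binomial(7, 0.83), P(Y > 7) = P(X ≤ 4).
  k=0: C(7,0)·0.83^0·0.17^7 = 0.00000
  k=1: C(7,1)·0.83^1·0.17^6 = 0.00014
  k=2: C(7,2)·0.83^2·0.17^5 = 0.00205
  k=3: C(7,3)·0.83^3·0.17^4 = 0.01671
  k=4: C(7,4)·0.83^4·0.17^3 = 0.08161
P(X ≤ 4) = 0.10052

0.101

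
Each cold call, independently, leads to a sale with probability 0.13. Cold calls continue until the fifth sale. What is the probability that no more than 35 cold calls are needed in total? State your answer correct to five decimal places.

Finishing within 35 cold calls ⇔ at least 5 successes in the first 35. With X ~ Binomial(35, 0.13), P(Y ≤ 35) = 1 − P(X ≤ 4).
  k=0: C(35,0)·0.13^0·0.87^35 = 0.0076414
  k=1: C(35,1)·0.13^1·0.87^34 = 0.0399637
  k=2: C(35,2)·0.13^2·0.87^33 = 0.1015171
  k=3: C(35,3)·0.13^3·0.87^32 = 0.1668614
  k=4: C(35,4)·0.13^4·0.87^31 = 0.1994665
1 − 0.5154500 = 0.4845500

0.48455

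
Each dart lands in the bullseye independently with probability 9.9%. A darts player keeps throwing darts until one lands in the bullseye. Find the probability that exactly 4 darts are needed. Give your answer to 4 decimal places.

Geometric (trials to first success), p = 0.099.
P(Y = 4) = (1−p)^3 · p = 0.73143 · 0.099 = 0.072412

0.0724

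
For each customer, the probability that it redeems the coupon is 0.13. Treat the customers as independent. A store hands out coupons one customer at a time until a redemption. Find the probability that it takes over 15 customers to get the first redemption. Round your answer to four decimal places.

Y = number of customers to the first success; geometric, p = 0.13.
P(Y > 15) = P(first 15 all fail) = (1−p)^15 = 0.123819

0.1238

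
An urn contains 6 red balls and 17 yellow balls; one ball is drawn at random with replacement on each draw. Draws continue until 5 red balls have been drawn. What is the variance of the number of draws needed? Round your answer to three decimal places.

54.306

Y = total draws until the fifth success; negative binomial with r=5, p=0.260870.
Var(Y) = r(1−p)/p² = 5·0.739130 / 0.260870² = 54.30556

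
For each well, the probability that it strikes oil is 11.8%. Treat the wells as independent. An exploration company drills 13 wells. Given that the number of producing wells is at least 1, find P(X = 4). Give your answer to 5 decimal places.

0.05566

X ~ Binomial(13, 0.118). Want P(X=4 | X≥1) = P(X=4) / P(X≥1).
P(X=4) = C(13,4)·0.118^4·0.882^9 = 0.0447766
P(X≥1) = 1 − 0.1954752 = 0.8045248
Ratio = 0.0447766 / 0.8045248 = 0.0556560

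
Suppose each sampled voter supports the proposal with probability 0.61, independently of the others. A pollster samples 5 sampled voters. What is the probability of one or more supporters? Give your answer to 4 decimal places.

P(at least one) = 1 − P(none) = 1 − (1 − 0.61)^5
= 1 − 0.009022 = 0.990978

0.9910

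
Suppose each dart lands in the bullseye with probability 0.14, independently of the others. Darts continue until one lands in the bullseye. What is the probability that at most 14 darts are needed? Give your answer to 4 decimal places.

0.8789

Y = number of darts to the first success; geometric, p = 0.14.
P(Y ≤ 14) = 1 − (1−p)^14 = 1 − 0.121054 = 0.878946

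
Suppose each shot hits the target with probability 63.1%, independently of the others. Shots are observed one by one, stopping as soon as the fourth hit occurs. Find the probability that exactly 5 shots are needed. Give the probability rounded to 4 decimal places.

0.2340

Y = trial on which the fourth success occurs; negative binomial, r=4, p=0.631.
P(Y=5) = C(4,3) · p^4 · (1−p)^1
= 4 · 0.15853 · 0.369 = 0.233994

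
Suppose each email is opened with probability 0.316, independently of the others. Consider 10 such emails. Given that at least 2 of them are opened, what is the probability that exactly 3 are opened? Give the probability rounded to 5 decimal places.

X ~ Binomial(10, 0.316). Want P(X=3 | X≥2) = P(X=3) / P(X≥2).
P(X=3) = C(10,3)·0.316^3·0.684^7 = 0.2652377
P(X≥2) = 1 − 0.0224161 − 0.1035600 = 0.8740239
Ratio = 0.2652377 / 0.8740239 = 0.3034673

0.30347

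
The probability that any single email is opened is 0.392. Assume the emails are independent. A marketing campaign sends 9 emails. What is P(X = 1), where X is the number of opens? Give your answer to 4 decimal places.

X ~ Binomial(n=9, p=0.392).
P(X=1) = C(9,1) · p^1 · (1−p)^8
= 9 · 0.392 · 0.018674 = 0.065881

0.0659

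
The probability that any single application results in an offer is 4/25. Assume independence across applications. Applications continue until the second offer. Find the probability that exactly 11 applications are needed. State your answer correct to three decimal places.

Y = trial on which the second success occurs; negative binomial, r=2, p=0.16.
P(Y=11) = C(10,1) · p^2 · (1−p)^9
= 10 · 0.0256 · 0.20822 = 0.05330

0.053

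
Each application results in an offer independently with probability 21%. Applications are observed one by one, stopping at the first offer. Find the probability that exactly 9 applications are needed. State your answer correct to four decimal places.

0.0319

Geometric (trials to first success), p = 0.21.
P(Y = 9) = (1−p)^8 · p = 0.15171 · 0.21 = 0.031859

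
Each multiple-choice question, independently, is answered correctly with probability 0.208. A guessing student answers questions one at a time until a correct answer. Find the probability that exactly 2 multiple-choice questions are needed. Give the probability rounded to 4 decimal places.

0.1647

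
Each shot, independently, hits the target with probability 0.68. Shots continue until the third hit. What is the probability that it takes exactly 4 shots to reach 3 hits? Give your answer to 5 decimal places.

Y = trial on which the third success occurs; negative binomial, r=3, p=0.68.
P(Y=4) = C(3,2) · p^3 · (1−p)^1
= 3 · 0.31443 · 0.32 = 0.3018547

0.30185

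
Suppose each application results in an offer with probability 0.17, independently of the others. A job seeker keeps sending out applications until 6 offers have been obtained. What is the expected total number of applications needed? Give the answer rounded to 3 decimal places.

Y = total applications until the sixth success; negative binomial with r=6, p=0.17.
E[Y] = r / p = 6 / 0.17 = 35.29412

35.294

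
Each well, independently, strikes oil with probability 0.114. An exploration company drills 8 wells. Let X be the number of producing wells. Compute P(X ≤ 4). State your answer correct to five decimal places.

0.99920

X ~ Binomial(8, 0.114); P(X ≤ 4) = Σ C(8,k) p^k (1−p)^(8−k) over k:
  k=0: C(8,0)·0.114^0·0.886^8 = 0.3797255
  k=1: C(8,1)·0.114^1·0.886^7 = 0.3908687
  k=2: C(8,2)·0.114^2·0.886^6 = 0.1760233
  k=3: C(8,3)·0.114^3·0.886^5 = 0.0452972
  k=4: C(8,4)·0.114^4·0.886^4 = 0.0072854
Total = 0.9992000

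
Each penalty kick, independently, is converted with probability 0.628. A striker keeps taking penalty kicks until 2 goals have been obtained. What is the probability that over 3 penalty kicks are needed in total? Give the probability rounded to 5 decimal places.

Needing more than 3 penalty kicks ⇔ fewer than 2 successes in the first 3. With X ~ Binomial(3, 0.628), P(Y > 3) = P(X ≤ 1).
  k=0: C(3,0)·0.628^0·0.372^3 = 0.0514788
  k=1: C(3,1)·0.628^1·0.372^2 = 0.2607155
P(X ≤ 1) = 0.3121943

0.31219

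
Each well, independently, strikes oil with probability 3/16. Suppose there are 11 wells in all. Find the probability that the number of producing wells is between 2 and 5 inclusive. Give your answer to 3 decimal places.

X ~ Binomial(11, 0.1875); P(2 ≤ X ≤ 5) = Σ C(11,k) p^k (1−p)^(11−k) over k:
  k=2: C(11,2)·0.1875^2·0.8125^9 = 0.29838
  k=3: C(11,3)·0.1875^3·0.8125^8 = 0.20657
  k=4: C(11,4)·0.1875^4·0.8125^7 = 0.09534
  k=5: C(11,5)·0.1875^5·0.8125^6 = 0.03080
Total = 0.63110

0.631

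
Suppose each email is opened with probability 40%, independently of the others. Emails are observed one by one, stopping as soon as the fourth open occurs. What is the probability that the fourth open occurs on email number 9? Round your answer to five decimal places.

0.11148

Y = trial on which the fourth success occurs; negative binomial, r=4, p=0.40.
P(Y=9) = C(8,3) · p^4 · (1−p)^5
= 56 · 0.0256 · 0.07776 = 0.1114767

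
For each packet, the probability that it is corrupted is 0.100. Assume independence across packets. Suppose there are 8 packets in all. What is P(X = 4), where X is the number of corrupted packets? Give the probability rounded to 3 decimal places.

X ~ Binomial(n=8, p=0.10).
P(X=4) = C(8,4) · p^4 · (1−p)^4
= 70 · 0.0001 · 0.6561 = 0.00459

0.005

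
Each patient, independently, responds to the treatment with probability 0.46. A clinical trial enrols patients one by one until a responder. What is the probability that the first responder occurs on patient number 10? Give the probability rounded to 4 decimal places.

0.0018

Geometric (trials to first success), p = 0.46.
P(Y = 10) = (1−p)^9 · p = 0.0039043 · 0.46 = 0.001796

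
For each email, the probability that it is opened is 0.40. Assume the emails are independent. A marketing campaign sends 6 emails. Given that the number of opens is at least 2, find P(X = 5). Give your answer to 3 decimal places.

X ~ Binomial(6, 0.40). Want P(X=5 | X≥2) = P(X=5) / P(X≥2).
P(X=5) = C(6,5)·0.40^5·0.60^1 = 0.03686
P(X≥2) = 1 − 0.04666 − 0.18662 = 0.76672
Ratio = 0.03686 / 0.76672 = 0.04808

0.048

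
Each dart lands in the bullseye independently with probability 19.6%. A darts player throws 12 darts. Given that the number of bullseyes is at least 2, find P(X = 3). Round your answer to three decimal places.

X ~ Binomial(12, 0.196). Want P(X=3 | X≥2) = P(X=3) / P(X≥2).
P(X=3) = C(12,3)·0.196^3·0.804^9 = 0.23254
P(X≥2) = 1 − 0.07296 − 0.21343 = 0.71361
Ratio = 0.23254 / 0.71361 = 0.32586

0.326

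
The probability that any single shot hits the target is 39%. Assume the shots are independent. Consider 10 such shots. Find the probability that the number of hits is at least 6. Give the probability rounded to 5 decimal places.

0.15001

X ~ Binomial(10, 0.39); P(X ≥ 6) = Σ C(10,k) p^k (1−p)^(10−k) over k:
  k=6: C(10,6)·0.39^6·0.61^4 = 0.1023119
  k=7: C(10,7)·0.39^7·0.61^3 = 0.0373786
  k=8: C(10,8)·0.39^8·0.61^2 = 0.0089617
  k=9: C(10,9)·0.39^9·0.61^1 = 0.0012732
  k=10: C(10,10)·0.39^10·0.61^0 = 0.0000814
Total = 0.1500068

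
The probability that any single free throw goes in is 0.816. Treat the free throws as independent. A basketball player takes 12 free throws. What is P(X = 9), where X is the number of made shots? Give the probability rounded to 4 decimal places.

0.2198

X ~ Binomial(n=12, p=0.816).
P(X=9) = C(12,9) · p^9 · (1−p)^3
= 220 · 0.1604 · 0.0062295 = 0.219830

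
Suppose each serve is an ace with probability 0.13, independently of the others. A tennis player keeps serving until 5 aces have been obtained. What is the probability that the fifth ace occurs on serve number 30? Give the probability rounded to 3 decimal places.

Y = trial on which the fifth success occurs; negative binomial, r=5, p=0.13.
P(Y=30) = C(29,4) · p^5 · (1−p)^25
= 23751 · 3.7129e-05 · 0.03076 = 0.02713

0.027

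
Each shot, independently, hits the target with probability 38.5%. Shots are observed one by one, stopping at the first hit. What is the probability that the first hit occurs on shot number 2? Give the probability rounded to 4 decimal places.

0.2368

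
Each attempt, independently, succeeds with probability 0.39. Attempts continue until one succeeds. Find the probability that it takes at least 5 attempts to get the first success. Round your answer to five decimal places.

Y = number of attempts to the first success; geometric, p = 0.39.
P(Y > 4) = P(first 4 all fail) = (1−p)^4 = 0.1384584

0.13846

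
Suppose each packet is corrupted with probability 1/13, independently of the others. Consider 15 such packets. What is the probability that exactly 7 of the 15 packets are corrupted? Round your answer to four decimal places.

X ~ Binomial(n=15, p=0.076923).
P(X=7) = C(15,7) · p^7 · (1−p)^8
= 6435 · 1.5937e-08 · 0.52711 = 0.000054

0.0001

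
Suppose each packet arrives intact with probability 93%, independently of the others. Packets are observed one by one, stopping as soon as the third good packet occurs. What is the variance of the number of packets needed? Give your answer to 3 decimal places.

Y = total packets until the third success; negative binomial with r=3, p=0.93.
Var(Y) = r(1−p)/p² = 3·0.07 / 0.93² = 0.24280

0.243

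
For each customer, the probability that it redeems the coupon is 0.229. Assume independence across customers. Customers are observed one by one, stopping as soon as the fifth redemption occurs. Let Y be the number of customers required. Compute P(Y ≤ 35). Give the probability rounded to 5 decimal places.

0.92838

Finishing within 35 customers ⇔ at least 5 successes in the first 35. With X ~ Binomial(35, 0.229), P(Y ≤ 35) = 1 − P(X ≤ 4).
  k=0: C(35,0)·0.229^0·0.771^35 = 0.0001114
  k=1: C(35,1)·0.229^1·0.771^34 = 0.0011581
  k=2: C(35,2)·0.229^2·0.771^33 = 0.0058477
  k=3: C(35,3)·0.229^3·0.771^32 = 0.0191054
  k=4: C(35,4)·0.229^4·0.771^31 = 0.0453970
1 − 0.0716196 = 0.9283804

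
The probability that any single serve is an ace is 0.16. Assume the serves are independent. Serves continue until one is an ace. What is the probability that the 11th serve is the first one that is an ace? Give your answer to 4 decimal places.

0.0280

Geometric (trials to first success), p = 0.16.
P(Y = 11) = (1−p)^10 · p = 0.1749 · 0.16 = 0.027984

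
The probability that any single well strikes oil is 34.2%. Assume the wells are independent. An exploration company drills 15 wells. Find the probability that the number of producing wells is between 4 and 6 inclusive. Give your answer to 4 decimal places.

0.5859

X ~ Binomial(15, 0.342); P(4 ≤ X ≤ 6) = Σ C(15,k) p^k (1−p)^(15−k) over k:
  k=4: C(15,4)·0.342^4·0.658^11 = 0.186948
  k=5: C(15,5)·0.342^5·0.658^10 = 0.213769
  k=6: C(15,6)·0.342^6·0.658^9 = 0.185180
Total = 0.585897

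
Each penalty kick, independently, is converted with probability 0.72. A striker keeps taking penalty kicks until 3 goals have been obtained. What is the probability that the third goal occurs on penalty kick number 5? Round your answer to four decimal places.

Y = trial on which the third success occurs; negative binomial, r=3, p=0.72.
P(Y=5) = C(4,2) · p^3 · (1−p)^2
= 6 · 0.37325 · 0.0784 = 0.175576

0.1756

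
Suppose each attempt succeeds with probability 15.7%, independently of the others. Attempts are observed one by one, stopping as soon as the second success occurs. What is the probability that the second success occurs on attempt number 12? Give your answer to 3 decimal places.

Y = trial on which the second success occurs; negative binomial, r=2, p=0.157.
P(Y=12) = C(11,1) · p^2 · (1−p)^10
= 11 · 0.024649 · 0.18125 = 0.04914

0.049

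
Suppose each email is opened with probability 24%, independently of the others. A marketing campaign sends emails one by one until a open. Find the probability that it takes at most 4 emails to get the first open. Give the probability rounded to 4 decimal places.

0.6664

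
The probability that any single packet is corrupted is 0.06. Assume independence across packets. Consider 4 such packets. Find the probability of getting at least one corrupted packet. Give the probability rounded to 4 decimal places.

0.2193

P(at least one) = 1 − P(none) = 1 − (1 − 0.06)^4
= 1 − 0.780749 = 0.219251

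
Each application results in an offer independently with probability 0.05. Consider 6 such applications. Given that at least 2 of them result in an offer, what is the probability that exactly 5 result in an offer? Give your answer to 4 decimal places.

0.0001

X ~ Binomial(6, 0.05). Want P(X=5 | X≥2) = P(X=5) / P(X≥2).
P(X=5) = C(6,5)·0.05^5·0.95^1 = 0.000002
P(X≥2) = 1 − 0.735092 − 0.232134 = 0.032774
Ratio = 0.000002 / 0.032774 = 0.000054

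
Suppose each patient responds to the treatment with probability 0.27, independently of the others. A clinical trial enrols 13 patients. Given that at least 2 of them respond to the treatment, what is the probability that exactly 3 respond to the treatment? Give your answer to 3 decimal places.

0.268

X ~ Binomial(13, 0.27). Want P(X=3 | X≥2) = P(X=3) / P(X≥2).
P(X=3) = C(13,3)·0.27^3·0.73^10 = 0.24193
P(X≥2) = 1 − 0.01672 − 0.08039 = 0.90290
Ratio = 0.24193 / 0.90290 = 0.26795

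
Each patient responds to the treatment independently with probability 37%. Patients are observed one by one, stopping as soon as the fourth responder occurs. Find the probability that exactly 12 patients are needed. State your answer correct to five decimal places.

0.07674

Y = trial on which the fourth success occurs; negative binomial, r=4, p=0.37.
P(Y=12) = C(11,3) · p^4 · (1−p)^8
= 165 · 0.018742 · 0.024816 = 0.0767388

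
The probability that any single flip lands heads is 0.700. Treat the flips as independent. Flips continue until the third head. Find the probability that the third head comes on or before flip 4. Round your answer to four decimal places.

0.6517

Finishing within 4 flips ⇔ at least 3 successes in the first 4. With X ~ Binomial(4, 0.70), P(Y ≤ 4) = 1 − P(X ≤ 2).
  k=0: C(4,0)·0.70^0·0.30^4 = 0.008100
  k=1: C(4,1)·0.70^1·0.30^3 = 0.075600
  k=2: C(4,2)·0.70^2·0.30^2 = 0.264600
1 − 0.348300 = 0.651700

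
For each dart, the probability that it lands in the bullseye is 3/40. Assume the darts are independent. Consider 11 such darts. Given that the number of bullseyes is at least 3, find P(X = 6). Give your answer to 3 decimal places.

X ~ Binomial(11, 0.075). Want P(X=6 | X≥3) = P(X=6) / P(X≥3).
P(X=6) = C(11,6)·0.075^6·0.925^5 = 0.00006
P(X≥3) = 1 − 0.42419 − 0.37833 − 0.15338 = 0.04410
Ratio = 0.00006 / 0.04410 = 0.00126

0.001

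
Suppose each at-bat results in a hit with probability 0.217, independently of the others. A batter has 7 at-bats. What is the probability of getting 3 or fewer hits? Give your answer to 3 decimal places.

X ~ Binomial(7, 0.217); P(X ≤ 3) = Σ C(7,k) p^k (1−p)^(7−k) over k:
  k=0: C(7,0)·0.217^0·0.783^7 = 0.18044
  k=1: C(7,1)·0.217^1·0.783^6 = 0.35005
  k=2: C(7,2)·0.217^2·0.783^5 = 0.29104
  k=3: C(7,3)·0.217^3·0.783^4 = 0.13443
Total = 0.95595

0.956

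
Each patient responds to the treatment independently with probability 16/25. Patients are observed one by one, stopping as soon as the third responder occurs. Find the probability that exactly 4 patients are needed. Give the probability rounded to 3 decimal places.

0.283

Y = trial on which the third success occurs; negative binomial, r=3, p=0.64.
P(Y=4) = C(3,2) · p^3 · (1−p)^1
= 3 · 0.26214 · 0.36 = 0.28312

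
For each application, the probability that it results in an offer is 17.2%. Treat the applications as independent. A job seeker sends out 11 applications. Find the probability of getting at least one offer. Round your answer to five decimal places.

0.87459

P(at least one) = 1 − P(none) = 1 − (1 − 0.172)^11
= 1 − 0.1254104 = 0.8745896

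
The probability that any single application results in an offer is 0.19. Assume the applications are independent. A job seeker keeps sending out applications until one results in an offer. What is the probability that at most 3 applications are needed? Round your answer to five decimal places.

0.46856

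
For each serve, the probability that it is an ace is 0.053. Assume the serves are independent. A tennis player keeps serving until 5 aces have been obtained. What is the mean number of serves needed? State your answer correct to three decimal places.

94.340

Y = total serves until the fifth success; negative binomial with r=5, p=0.053.
E[Y] = r / p = 5 / 0.053 = 94.33962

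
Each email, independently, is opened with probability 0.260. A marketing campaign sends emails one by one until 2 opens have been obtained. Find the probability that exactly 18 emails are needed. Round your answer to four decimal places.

Y = trial on which the second success occurs; negative binomial, r=2, p=0.26.
P(Y=18) = C(17,1) · p^2 · (1−p)^16
= 17 · 0.0676 · 0.0080855 = 0.009292

0.0093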